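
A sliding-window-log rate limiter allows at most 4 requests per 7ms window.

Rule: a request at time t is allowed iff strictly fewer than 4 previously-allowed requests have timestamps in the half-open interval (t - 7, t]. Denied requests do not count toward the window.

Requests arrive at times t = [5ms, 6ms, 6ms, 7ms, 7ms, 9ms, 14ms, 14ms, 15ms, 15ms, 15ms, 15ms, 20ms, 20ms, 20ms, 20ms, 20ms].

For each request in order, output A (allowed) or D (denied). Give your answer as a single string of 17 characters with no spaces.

Answer: AAAADDAAAADDDDDDD

Derivation:
Tracking allowed requests in the window:
  req#1 t=5ms: ALLOW
  req#2 t=6ms: ALLOW
  req#3 t=6ms: ALLOW
  req#4 t=7ms: ALLOW
  req#5 t=7ms: DENY
  req#6 t=9ms: DENY
  req#7 t=14ms: ALLOW
  req#8 t=14ms: ALLOW
  req#9 t=15ms: ALLOW
  req#10 t=15ms: ALLOW
  req#11 t=15ms: DENY
  req#12 t=15ms: DENY
  req#13 t=20ms: DENY
  req#14 t=20ms: DENY
  req#15 t=20ms: DENY
  req#16 t=20ms: DENY
  req#17 t=20ms: DENY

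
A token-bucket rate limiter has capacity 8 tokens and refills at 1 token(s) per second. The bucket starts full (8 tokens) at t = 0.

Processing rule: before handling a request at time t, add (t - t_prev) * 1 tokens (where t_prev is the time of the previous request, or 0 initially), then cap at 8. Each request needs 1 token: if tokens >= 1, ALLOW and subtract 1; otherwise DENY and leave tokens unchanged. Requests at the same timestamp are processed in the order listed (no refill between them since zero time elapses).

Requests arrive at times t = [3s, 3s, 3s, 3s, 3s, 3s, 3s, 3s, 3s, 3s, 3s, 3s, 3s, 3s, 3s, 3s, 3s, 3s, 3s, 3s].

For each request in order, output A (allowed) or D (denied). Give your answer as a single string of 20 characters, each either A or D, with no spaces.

Answer: AAAAAAAADDDDDDDDDDDD

Derivation:
Simulating step by step:
  req#1 t=3s: ALLOW
  req#2 t=3s: ALLOW
  req#3 t=3s: ALLOW
  req#4 t=3s: ALLOW
  req#5 t=3s: ALLOW
  req#6 t=3s: ALLOW
  req#7 t=3s: ALLOW
  req#8 t=3s: ALLOW
  req#9 t=3s: DENY
  req#10 t=3s: DENY
  req#11 t=3s: DENY
  req#12 t=3s: DENY
  req#13 t=3s: DENY
  req#14 t=3s: DENY
  req#15 t=3s: DENY
  req#16 t=3s: DENY
  req#17 t=3s: DENY
  req#18 t=3s: DENY
  req#19 t=3s: DENY
  req#20 t=3s: DENY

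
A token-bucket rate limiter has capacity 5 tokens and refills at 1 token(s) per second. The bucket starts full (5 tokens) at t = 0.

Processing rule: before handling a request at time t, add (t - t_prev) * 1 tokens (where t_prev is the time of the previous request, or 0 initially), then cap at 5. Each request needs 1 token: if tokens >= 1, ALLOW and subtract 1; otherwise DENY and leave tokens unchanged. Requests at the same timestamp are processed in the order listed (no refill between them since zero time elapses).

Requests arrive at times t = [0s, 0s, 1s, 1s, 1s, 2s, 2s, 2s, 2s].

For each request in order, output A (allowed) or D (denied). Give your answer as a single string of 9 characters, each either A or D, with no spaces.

Simulating step by step:
  req#1 t=0s: ALLOW
  req#2 t=0s: ALLOW
  req#3 t=1s: ALLOW
  req#4 t=1s: ALLOW
  req#5 t=1s: ALLOW
  req#6 t=2s: ALLOW
  req#7 t=2s: ALLOW
  req#8 t=2s: DENY
  req#9 t=2s: DENY

Answer: AAAAAAADD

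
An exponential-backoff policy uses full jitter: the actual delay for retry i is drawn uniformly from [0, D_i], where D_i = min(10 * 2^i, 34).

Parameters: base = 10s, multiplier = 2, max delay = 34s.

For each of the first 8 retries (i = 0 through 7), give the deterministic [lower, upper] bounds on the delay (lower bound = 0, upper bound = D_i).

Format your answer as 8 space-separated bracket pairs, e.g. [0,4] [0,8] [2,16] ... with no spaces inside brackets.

Answer: [0,10] [0,20] [0,34] [0,34] [0,34] [0,34] [0,34] [0,34]

Derivation:
Computing bounds per retry:
  i=0: D_i=min(10*2^0,34)=10, bounds=[0,10]
  i=1: D_i=min(10*2^1,34)=20, bounds=[0,20]
  i=2: D_i=min(10*2^2,34)=34, bounds=[0,34]
  i=3: D_i=min(10*2^3,34)=34, bounds=[0,34]
  i=4: D_i=min(10*2^4,34)=34, bounds=[0,34]
  i=5: D_i=min(10*2^5,34)=34, bounds=[0,34]
  i=6: D_i=min(10*2^6,34)=34, bounds=[0,34]
  i=7: D_i=min(10*2^7,34)=34, bounds=[0,34]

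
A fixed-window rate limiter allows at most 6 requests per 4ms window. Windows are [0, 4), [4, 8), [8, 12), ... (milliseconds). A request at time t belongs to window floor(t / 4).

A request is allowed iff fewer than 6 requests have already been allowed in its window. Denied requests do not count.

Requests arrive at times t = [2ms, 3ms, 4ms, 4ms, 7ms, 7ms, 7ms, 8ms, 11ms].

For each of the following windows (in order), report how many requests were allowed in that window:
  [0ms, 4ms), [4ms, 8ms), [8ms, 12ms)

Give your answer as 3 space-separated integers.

Answer: 2 5 2

Derivation:
Processing requests:
  req#1 t=2ms (window 0): ALLOW
  req#2 t=3ms (window 0): ALLOW
  req#3 t=4ms (window 1): ALLOW
  req#4 t=4ms (window 1): ALLOW
  req#5 t=7ms (window 1): ALLOW
  req#6 t=7ms (window 1): ALLOW
  req#7 t=7ms (window 1): ALLOW
  req#8 t=8ms (window 2): ALLOW
  req#9 t=11ms (window 2): ALLOW

Allowed counts by window: 2 5 2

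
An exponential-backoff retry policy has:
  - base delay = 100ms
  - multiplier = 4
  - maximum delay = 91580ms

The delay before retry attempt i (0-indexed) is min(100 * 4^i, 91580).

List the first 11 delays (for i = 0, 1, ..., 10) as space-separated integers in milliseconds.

Computing each delay:
  i=0: min(100*4^0, 91580) = 100
  i=1: min(100*4^1, 91580) = 400
  i=2: min(100*4^2, 91580) = 1600
  i=3: min(100*4^3, 91580) = 6400
  i=4: min(100*4^4, 91580) = 25600
  i=5: min(100*4^5, 91580) = 91580
  i=6: min(100*4^6, 91580) = 91580
  i=7: min(100*4^7, 91580) = 91580
  i=8: min(100*4^8, 91580) = 91580
  i=9: min(100*4^9, 91580) = 91580
  i=10: min(100*4^10, 91580) = 91580

Answer: 100 400 1600 6400 25600 91580 91580 91580 91580 91580 91580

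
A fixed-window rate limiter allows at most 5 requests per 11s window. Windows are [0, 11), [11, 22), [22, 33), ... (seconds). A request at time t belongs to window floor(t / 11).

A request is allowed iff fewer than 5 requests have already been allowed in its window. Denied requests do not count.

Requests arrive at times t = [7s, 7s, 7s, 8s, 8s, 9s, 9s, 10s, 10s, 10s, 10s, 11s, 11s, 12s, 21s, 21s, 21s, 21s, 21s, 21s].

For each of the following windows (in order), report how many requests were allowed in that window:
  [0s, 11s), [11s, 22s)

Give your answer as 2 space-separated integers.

Answer: 5 5

Derivation:
Processing requests:
  req#1 t=7s (window 0): ALLOW
  req#2 t=7s (window 0): ALLOW
  req#3 t=7s (window 0): ALLOW
  req#4 t=8s (window 0): ALLOW
  req#5 t=8s (window 0): ALLOW
  req#6 t=9s (window 0): DENY
  req#7 t=9s (window 0): DENY
  req#8 t=10s (window 0): DENY
  req#9 t=10s (window 0): DENY
  req#10 t=10s (window 0): DENY
  req#11 t=10s (window 0): DENY
  req#12 t=11s (window 1): ALLOW
  req#13 t=11s (window 1): ALLOW
  req#14 t=12s (window 1): ALLOW
  req#15 t=21s (window 1): ALLOW
  req#16 t=21s (window 1): ALLOW
  req#17 t=21s (window 1): DENY
  req#18 t=21s (window 1): DENY
  req#19 t=21s (window 1): DENY
  req#20 t=21s (window 1): DENY

Allowed counts by window: 5 5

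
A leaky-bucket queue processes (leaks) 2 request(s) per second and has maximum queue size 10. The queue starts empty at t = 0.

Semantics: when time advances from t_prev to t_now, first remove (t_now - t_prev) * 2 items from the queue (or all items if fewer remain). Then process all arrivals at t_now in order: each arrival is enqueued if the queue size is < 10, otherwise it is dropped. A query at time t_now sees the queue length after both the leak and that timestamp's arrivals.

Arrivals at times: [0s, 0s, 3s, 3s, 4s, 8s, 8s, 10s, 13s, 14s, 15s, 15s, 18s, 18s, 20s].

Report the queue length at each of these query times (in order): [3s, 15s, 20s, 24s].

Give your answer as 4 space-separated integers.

Queue lengths at query times:
  query t=3s: backlog = 2
  query t=15s: backlog = 2
  query t=20s: backlog = 1
  query t=24s: backlog = 0

Answer: 2 2 1 0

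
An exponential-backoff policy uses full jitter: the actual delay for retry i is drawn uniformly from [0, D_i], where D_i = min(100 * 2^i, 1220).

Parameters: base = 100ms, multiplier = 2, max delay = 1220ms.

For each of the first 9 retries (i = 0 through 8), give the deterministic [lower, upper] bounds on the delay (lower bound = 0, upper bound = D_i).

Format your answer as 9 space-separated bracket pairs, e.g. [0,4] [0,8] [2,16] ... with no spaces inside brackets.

Computing bounds per retry:
  i=0: D_i=min(100*2^0,1220)=100, bounds=[0,100]
  i=1: D_i=min(100*2^1,1220)=200, bounds=[0,200]
  i=2: D_i=min(100*2^2,1220)=400, bounds=[0,400]
  i=3: D_i=min(100*2^3,1220)=800, bounds=[0,800]
  i=4: D_i=min(100*2^4,1220)=1220, bounds=[0,1220]
  i=5: D_i=min(100*2^5,1220)=1220, bounds=[0,1220]
  i=6: D_i=min(100*2^6,1220)=1220, bounds=[0,1220]
  i=7: D_i=min(100*2^7,1220)=1220, bounds=[0,1220]
  i=8: D_i=min(100*2^8,1220)=1220, bounds=[0,1220]

Answer: [0,100] [0,200] [0,400] [0,800] [0,1220] [0,1220] [0,1220] [0,1220] [0,1220]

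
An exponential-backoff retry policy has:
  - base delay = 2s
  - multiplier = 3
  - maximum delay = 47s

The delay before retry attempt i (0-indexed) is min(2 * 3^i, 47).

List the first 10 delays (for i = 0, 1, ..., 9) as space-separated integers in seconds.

Answer: 2 6 18 47 47 47 47 47 47 47

Derivation:
Computing each delay:
  i=0: min(2*3^0, 47) = 2
  i=1: min(2*3^1, 47) = 6
  i=2: min(2*3^2, 47) = 18
  i=3: min(2*3^3, 47) = 47
  i=4: min(2*3^4, 47) = 47
  i=5: min(2*3^5, 47) = 47
  i=6: min(2*3^6, 47) = 47
  i=7: min(2*3^7, 47) = 47
  i=8: min(2*3^8, 47) = 47
  i=9: min(2*3^9, 47) = 47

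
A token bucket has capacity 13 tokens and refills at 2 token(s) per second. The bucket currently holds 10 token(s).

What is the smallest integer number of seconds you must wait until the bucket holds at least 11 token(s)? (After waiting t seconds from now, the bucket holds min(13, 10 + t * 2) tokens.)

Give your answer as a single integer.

Answer: 1

Derivation:
Need 10 + t * 2 >= 11, so t >= 1/2.
Smallest integer t = ceil(1/2) = 1.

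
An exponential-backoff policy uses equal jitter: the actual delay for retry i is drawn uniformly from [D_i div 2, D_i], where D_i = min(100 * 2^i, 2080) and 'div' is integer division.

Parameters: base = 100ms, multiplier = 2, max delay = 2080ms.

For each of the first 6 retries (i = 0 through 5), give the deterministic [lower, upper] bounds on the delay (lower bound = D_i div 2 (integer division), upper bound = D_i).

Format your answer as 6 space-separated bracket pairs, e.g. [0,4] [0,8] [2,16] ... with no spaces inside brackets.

Answer: [50,100] [100,200] [200,400] [400,800] [800,1600] [1040,2080]

Derivation:
Computing bounds per retry:
  i=0: D_i=min(100*2^0,2080)=100, bounds=[50,100]
  i=1: D_i=min(100*2^1,2080)=200, bounds=[100,200]
  i=2: D_i=min(100*2^2,2080)=400, bounds=[200,400]
  i=3: D_i=min(100*2^3,2080)=800, bounds=[400,800]
  i=4: D_i=min(100*2^4,2080)=1600, bounds=[800,1600]
  i=5: D_i=min(100*2^5,2080)=2080, bounds=[1040,2080]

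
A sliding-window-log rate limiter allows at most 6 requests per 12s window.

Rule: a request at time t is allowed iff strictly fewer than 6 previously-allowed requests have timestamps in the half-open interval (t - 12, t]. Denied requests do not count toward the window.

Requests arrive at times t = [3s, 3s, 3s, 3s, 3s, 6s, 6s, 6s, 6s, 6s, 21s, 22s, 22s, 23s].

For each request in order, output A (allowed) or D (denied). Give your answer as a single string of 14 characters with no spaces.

Tracking allowed requests in the window:
  req#1 t=3s: ALLOW
  req#2 t=3s: ALLOW
  req#3 t=3s: ALLOW
  req#4 t=3s: ALLOW
  req#5 t=3s: ALLOW
  req#6 t=6s: ALLOW
  req#7 t=6s: DENY
  req#8 t=6s: DENY
  req#9 t=6s: DENY
  req#10 t=6s: DENY
  req#11 t=21s: ALLOW
  req#12 t=22s: ALLOW
  req#13 t=22s: ALLOW
  req#14 t=23s: ALLOW

Answer: AAAAAADDDDAAAA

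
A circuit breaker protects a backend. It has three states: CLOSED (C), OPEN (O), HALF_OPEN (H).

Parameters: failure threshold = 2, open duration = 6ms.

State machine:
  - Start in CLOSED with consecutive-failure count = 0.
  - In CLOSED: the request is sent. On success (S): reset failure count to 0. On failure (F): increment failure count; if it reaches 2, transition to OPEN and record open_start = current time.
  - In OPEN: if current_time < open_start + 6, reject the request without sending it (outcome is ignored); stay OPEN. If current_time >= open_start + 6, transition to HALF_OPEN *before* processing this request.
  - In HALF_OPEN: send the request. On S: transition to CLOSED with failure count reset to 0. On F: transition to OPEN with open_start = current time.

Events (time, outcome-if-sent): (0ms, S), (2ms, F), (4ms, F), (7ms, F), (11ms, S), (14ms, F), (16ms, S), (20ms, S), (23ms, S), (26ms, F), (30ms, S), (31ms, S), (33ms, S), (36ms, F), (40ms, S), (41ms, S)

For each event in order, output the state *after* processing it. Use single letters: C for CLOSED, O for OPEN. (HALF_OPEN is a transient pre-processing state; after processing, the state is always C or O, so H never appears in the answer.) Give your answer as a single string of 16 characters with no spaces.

Answer: CCOOCCCCCCCCCCCC

Derivation:
State after each event:
  event#1 t=0ms outcome=S: state=CLOSED
  event#2 t=2ms outcome=F: state=CLOSED
  event#3 t=4ms outcome=F: state=OPEN
  event#4 t=7ms outcome=F: state=OPEN
  event#5 t=11ms outcome=S: state=CLOSED
  event#6 t=14ms outcome=F: state=CLOSED
  event#7 t=16ms outcome=S: state=CLOSED
  event#8 t=20ms outcome=S: state=CLOSED
  event#9 t=23ms outcome=S: state=CLOSED
  event#10 t=26ms outcome=F: state=CLOSED
  event#11 t=30ms outcome=S: state=CLOSED
  event#12 t=31ms outcome=S: state=CLOSED
  event#13 t=33ms outcome=S: state=CLOSED
  event#14 t=36ms outcome=F: state=CLOSED
  event#15 t=40ms outcome=S: state=CLOSED
  event#16 t=41ms outcome=S: state=CLOSED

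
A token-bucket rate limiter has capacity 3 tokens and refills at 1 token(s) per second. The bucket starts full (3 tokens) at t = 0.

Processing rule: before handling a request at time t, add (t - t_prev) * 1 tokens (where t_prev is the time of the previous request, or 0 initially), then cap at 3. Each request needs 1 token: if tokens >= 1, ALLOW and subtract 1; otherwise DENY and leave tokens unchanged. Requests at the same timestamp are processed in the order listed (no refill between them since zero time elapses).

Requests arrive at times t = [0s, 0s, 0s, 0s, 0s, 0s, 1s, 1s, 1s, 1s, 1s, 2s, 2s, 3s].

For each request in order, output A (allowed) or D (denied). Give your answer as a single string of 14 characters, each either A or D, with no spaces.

Answer: AAADDDADDDDADA

Derivation:
Simulating step by step:
  req#1 t=0s: ALLOW
  req#2 t=0s: ALLOW
  req#3 t=0s: ALLOW
  req#4 t=0s: DENY
  req#5 t=0s: DENY
  req#6 t=0s: DENY
  req#7 t=1s: ALLOW
  req#8 t=1s: DENY
  req#9 t=1s: DENY
  req#10 t=1s: DENY
  req#11 t=1s: DENY
  req#12 t=2s: ALLOW
  req#13 t=2s: DENY
  req#14 t=3s: ALLOW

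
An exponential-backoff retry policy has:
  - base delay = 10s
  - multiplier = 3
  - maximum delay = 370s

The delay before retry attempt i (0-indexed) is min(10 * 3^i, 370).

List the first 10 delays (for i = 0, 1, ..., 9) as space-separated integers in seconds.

Computing each delay:
  i=0: min(10*3^0, 370) = 10
  i=1: min(10*3^1, 370) = 30
  i=2: min(10*3^2, 370) = 90
  i=3: min(10*3^3, 370) = 270
  i=4: min(10*3^4, 370) = 370
  i=5: min(10*3^5, 370) = 370
  i=6: min(10*3^6, 370) = 370
  i=7: min(10*3^7, 370) = 370
  i=8: min(10*3^8, 370) = 370
  i=9: min(10*3^9, 370) = 370

Answer: 10 30 90 270 370 370 370 370 370 370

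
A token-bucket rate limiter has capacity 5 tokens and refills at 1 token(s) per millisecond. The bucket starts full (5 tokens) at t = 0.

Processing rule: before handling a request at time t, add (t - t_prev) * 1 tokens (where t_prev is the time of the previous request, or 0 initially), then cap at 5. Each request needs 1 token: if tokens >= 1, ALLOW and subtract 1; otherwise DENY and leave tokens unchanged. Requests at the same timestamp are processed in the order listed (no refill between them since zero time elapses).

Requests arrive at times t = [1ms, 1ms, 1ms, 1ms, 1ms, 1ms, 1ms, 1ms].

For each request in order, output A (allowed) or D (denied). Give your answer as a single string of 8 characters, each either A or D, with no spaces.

Answer: AAAAADDD

Derivation:
Simulating step by step:
  req#1 t=1ms: ALLOW
  req#2 t=1ms: ALLOW
  req#3 t=1ms: ALLOW
  req#4 t=1ms: ALLOW
  req#5 t=1ms: ALLOW
  req#6 t=1ms: DENY
  req#7 t=1ms: DENY
  req#8 t=1ms: DENY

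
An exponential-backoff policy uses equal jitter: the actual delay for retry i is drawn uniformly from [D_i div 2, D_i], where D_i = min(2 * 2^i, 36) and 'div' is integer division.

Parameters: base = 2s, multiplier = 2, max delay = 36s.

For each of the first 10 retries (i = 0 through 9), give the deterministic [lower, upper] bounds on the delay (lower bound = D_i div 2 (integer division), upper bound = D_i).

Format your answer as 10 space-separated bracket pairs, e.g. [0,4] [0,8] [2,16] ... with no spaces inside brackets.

Answer: [1,2] [2,4] [4,8] [8,16] [16,32] [18,36] [18,36] [18,36] [18,36] [18,36]

Derivation:
Computing bounds per retry:
  i=0: D_i=min(2*2^0,36)=2, bounds=[1,2]
  i=1: D_i=min(2*2^1,36)=4, bounds=[2,4]
  i=2: D_i=min(2*2^2,36)=8, bounds=[4,8]
  i=3: D_i=min(2*2^3,36)=16, bounds=[8,16]
  i=4: D_i=min(2*2^4,36)=32, bounds=[16,32]
  i=5: D_i=min(2*2^5,36)=36, bounds=[18,36]
  i=6: D_i=min(2*2^6,36)=36, bounds=[18,36]
  i=7: D_i=min(2*2^7,36)=36, bounds=[18,36]
  i=8: D_i=min(2*2^8,36)=36, bounds=[18,36]
  i=9: D_i=min(2*2^9,36)=36, bounds=[18,36]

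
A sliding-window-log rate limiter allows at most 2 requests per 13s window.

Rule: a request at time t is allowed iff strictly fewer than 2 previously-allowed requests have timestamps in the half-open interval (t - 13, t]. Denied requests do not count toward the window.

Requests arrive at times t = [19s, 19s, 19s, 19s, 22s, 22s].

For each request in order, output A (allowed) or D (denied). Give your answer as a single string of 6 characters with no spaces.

Answer: AADDDD

Derivation:
Tracking allowed requests in the window:
  req#1 t=19s: ALLOW
  req#2 t=19s: ALLOW
  req#3 t=19s: DENY
  req#4 t=19s: DENY
  req#5 t=22s: DENY
  req#6 t=22s: DENY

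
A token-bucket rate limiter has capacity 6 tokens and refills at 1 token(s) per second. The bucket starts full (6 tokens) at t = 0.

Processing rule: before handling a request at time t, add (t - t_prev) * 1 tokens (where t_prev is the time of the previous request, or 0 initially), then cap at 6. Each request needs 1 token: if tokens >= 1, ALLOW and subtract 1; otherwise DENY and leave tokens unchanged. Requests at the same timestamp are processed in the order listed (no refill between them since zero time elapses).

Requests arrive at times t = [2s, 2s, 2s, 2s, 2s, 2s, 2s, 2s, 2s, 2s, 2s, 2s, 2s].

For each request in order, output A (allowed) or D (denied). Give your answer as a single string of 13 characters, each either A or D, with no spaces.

Simulating step by step:
  req#1 t=2s: ALLOW
  req#2 t=2s: ALLOW
  req#3 t=2s: ALLOW
  req#4 t=2s: ALLOW
  req#5 t=2s: ALLOW
  req#6 t=2s: ALLOW
  req#7 t=2s: DENY
  req#8 t=2s: DENY
  req#9 t=2s: DENY
  req#10 t=2s: DENY
  req#11 t=2s: DENY
  req#12 t=2s: DENY
  req#13 t=2s: DENY

Answer: AAAAAADDDDDDD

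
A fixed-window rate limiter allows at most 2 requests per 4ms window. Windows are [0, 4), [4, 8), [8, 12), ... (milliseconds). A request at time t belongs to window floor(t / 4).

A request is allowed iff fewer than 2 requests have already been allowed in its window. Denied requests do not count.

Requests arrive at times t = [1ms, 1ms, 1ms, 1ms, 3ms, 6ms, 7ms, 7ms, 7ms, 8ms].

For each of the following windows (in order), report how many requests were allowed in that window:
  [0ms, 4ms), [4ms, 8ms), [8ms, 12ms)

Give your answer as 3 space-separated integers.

Answer: 2 2 1

Derivation:
Processing requests:
  req#1 t=1ms (window 0): ALLOW
  req#2 t=1ms (window 0): ALLOW
  req#3 t=1ms (window 0): DENY
  req#4 t=1ms (window 0): DENY
  req#5 t=3ms (window 0): DENY
  req#6 t=6ms (window 1): ALLOW
  req#7 t=7ms (window 1): ALLOW
  req#8 t=7ms (window 1): DENY
  req#9 t=7ms (window 1): DENY
  req#10 t=8ms (window 2): ALLOW

Allowed counts by window: 2 2 1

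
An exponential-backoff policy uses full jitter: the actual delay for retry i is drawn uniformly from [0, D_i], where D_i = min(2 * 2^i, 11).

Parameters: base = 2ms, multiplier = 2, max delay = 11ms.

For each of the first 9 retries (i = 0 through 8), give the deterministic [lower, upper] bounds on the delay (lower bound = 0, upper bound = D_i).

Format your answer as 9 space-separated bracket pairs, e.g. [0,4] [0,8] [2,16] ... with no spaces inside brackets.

Answer: [0,2] [0,4] [0,8] [0,11] [0,11] [0,11] [0,11] [0,11] [0,11]

Derivation:
Computing bounds per retry:
  i=0: D_i=min(2*2^0,11)=2, bounds=[0,2]
  i=1: D_i=min(2*2^1,11)=4, bounds=[0,4]
  i=2: D_i=min(2*2^2,11)=8, bounds=[0,8]
  i=3: D_i=min(2*2^3,11)=11, bounds=[0,11]
  i=4: D_i=min(2*2^4,11)=11, bounds=[0,11]
  i=5: D_i=min(2*2^5,11)=11, bounds=[0,11]
  i=6: D_i=min(2*2^6,11)=11, bounds=[0,11]
  i=7: D_i=min(2*2^7,11)=11, bounds=[0,11]
  i=8: D_i=min(2*2^8,11)=11, bounds=[0,11]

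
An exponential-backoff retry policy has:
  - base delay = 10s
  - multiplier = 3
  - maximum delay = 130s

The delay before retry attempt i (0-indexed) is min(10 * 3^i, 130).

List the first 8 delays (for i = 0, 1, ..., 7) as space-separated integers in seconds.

Computing each delay:
  i=0: min(10*3^0, 130) = 10
  i=1: min(10*3^1, 130) = 30
  i=2: min(10*3^2, 130) = 90
  i=3: min(10*3^3, 130) = 130
  i=4: min(10*3^4, 130) = 130
  i=5: min(10*3^5, 130) = 130
  i=6: min(10*3^6, 130) = 130
  i=7: min(10*3^7, 130) = 130

Answer: 10 30 90 130 130 130 130 130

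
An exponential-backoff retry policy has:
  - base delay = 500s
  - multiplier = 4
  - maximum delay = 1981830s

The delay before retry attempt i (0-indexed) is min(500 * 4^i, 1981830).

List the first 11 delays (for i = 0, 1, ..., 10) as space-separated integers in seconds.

Computing each delay:
  i=0: min(500*4^0, 1981830) = 500
  i=1: min(500*4^1, 1981830) = 2000
  i=2: min(500*4^2, 1981830) = 8000
  i=3: min(500*4^3, 1981830) = 32000
  i=4: min(500*4^4, 1981830) = 128000
  i=5: min(500*4^5, 1981830) = 512000
  i=6: min(500*4^6, 1981830) = 1981830
  i=7: min(500*4^7, 1981830) = 1981830
  i=8: min(500*4^8, 1981830) = 1981830
  i=9: min(500*4^9, 1981830) = 1981830
  i=10: min(500*4^10, 1981830) = 1981830

Answer: 500 2000 8000 32000 128000 512000 1981830 1981830 1981830 1981830 1981830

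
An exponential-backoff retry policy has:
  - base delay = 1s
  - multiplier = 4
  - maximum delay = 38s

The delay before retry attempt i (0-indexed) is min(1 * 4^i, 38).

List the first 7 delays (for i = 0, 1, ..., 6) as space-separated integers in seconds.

Answer: 1 4 16 38 38 38 38

Derivation:
Computing each delay:
  i=0: min(1*4^0, 38) = 1
  i=1: min(1*4^1, 38) = 4
  i=2: min(1*4^2, 38) = 16
  i=3: min(1*4^3, 38) = 38
  i=4: min(1*4^4, 38) = 38
  i=5: min(1*4^5, 38) = 38
  i=6: min(1*4^6, 38) = 38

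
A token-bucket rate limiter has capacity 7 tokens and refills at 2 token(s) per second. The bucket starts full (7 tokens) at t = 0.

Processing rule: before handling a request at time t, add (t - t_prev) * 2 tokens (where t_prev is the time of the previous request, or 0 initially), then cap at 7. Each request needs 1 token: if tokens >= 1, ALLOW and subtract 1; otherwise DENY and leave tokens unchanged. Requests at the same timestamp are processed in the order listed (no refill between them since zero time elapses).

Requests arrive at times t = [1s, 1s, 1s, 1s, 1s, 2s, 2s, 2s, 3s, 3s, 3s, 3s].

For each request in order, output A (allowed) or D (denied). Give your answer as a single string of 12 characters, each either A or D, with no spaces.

Answer: AAAAAAAAAAAD

Derivation:
Simulating step by step:
  req#1 t=1s: ALLOW
  req#2 t=1s: ALLOW
  req#3 t=1s: ALLOW
  req#4 t=1s: ALLOW
  req#5 t=1s: ALLOW
  req#6 t=2s: ALLOW
  req#7 t=2s: ALLOW
  req#8 t=2s: ALLOW
  req#9 t=3s: ALLOW
  req#10 t=3s: ALLOW
  req#11 t=3s: ALLOW
  req#12 t=3s: DENY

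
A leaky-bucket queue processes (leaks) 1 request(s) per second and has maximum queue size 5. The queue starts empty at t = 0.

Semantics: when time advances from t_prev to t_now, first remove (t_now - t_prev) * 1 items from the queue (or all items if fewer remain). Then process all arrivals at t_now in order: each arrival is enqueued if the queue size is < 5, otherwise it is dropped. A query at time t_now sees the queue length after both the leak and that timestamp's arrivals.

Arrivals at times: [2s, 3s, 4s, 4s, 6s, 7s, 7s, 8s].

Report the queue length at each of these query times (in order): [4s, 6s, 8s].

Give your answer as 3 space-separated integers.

Answer: 2 1 2

Derivation:
Queue lengths at query times:
  query t=4s: backlog = 2
  query t=6s: backlog = 1
  query t=8s: backlog = 2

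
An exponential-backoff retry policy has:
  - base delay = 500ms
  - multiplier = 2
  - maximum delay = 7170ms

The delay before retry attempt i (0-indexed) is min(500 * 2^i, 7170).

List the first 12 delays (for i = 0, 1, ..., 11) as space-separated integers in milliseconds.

Computing each delay:
  i=0: min(500*2^0, 7170) = 500
  i=1: min(500*2^1, 7170) = 1000
  i=2: min(500*2^2, 7170) = 2000
  i=3: min(500*2^3, 7170) = 4000
  i=4: min(500*2^4, 7170) = 7170
  i=5: min(500*2^5, 7170) = 7170
  i=6: min(500*2^6, 7170) = 7170
  i=7: min(500*2^7, 7170) = 7170
  i=8: min(500*2^8, 7170) = 7170
  i=9: min(500*2^9, 7170) = 7170
  i=10: min(500*2^10, 7170) = 7170
  i=11: min(500*2^11, 7170) = 7170

Answer: 500 1000 2000 4000 7170 7170 7170 7170 7170 7170 7170 7170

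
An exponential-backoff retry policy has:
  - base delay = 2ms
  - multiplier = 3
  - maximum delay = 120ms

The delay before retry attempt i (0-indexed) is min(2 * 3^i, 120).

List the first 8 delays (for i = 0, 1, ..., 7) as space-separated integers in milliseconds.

Computing each delay:
  i=0: min(2*3^0, 120) = 2
  i=1: min(2*3^1, 120) = 6
  i=2: min(2*3^2, 120) = 18
  i=3: min(2*3^3, 120) = 54
  i=4: min(2*3^4, 120) = 120
  i=5: min(2*3^5, 120) = 120
  i=6: min(2*3^6, 120) = 120
  i=7: min(2*3^7, 120) = 120

Answer: 2 6 18 54 120 120 120 120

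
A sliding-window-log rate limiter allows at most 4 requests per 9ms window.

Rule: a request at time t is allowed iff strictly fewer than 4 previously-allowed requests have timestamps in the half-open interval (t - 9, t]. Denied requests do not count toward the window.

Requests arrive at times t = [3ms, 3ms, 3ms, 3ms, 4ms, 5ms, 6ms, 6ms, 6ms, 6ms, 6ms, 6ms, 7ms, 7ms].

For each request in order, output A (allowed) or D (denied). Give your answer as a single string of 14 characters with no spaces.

Answer: AAAADDDDDDDDDD

Derivation:
Tracking allowed requests in the window:
  req#1 t=3ms: ALLOW
  req#2 t=3ms: ALLOW
  req#3 t=3ms: ALLOW
  req#4 t=3ms: ALLOW
  req#5 t=4ms: DENY
  req#6 t=5ms: DENY
  req#7 t=6ms: DENY
  req#8 t=6ms: DENY
  req#9 t=6ms: DENY
  req#10 t=6ms: DENY
  req#11 t=6ms: DENY
  req#12 t=6ms: DENY
  req#13 t=7ms: DENY
  req#14 t=7ms: DENY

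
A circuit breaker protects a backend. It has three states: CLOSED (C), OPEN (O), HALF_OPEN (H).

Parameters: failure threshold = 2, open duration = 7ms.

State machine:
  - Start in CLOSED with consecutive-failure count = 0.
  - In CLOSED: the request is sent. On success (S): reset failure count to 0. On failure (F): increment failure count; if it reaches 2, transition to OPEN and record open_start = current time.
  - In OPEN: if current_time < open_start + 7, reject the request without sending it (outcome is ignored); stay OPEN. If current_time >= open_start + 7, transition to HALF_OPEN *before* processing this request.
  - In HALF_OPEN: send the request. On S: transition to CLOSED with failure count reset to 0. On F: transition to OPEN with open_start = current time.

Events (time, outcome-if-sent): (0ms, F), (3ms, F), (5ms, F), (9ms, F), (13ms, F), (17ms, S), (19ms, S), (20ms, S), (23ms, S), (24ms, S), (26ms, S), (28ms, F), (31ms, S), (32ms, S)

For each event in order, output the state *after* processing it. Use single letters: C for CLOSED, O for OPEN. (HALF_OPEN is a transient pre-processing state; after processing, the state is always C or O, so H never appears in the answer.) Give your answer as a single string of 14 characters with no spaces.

Answer: COOOOOOCCCCCCC

Derivation:
State after each event:
  event#1 t=0ms outcome=F: state=CLOSED
  event#2 t=3ms outcome=F: state=OPEN
  event#3 t=5ms outcome=F: state=OPEN
  event#4 t=9ms outcome=F: state=OPEN
  event#5 t=13ms outcome=F: state=OPEN
  event#6 t=17ms outcome=S: state=OPEN
  event#7 t=19ms outcome=S: state=OPEN
  event#8 t=20ms outcome=S: state=CLOSED
  event#9 t=23ms outcome=S: state=CLOSED
  event#10 t=24ms outcome=S: state=CLOSED
  event#11 t=26ms outcome=S: state=CLOSED
  event#12 t=28ms outcome=F: state=CLOSED
  event#13 t=31ms outcome=S: state=CLOSED
  event#14 t=32ms outcome=S: state=CLOSED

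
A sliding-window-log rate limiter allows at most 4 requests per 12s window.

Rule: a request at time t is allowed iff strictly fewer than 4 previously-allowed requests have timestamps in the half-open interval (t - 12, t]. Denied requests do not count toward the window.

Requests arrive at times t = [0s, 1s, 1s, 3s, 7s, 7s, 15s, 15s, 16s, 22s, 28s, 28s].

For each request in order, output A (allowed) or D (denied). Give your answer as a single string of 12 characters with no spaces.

Answer: AAAADDAAAAAA

Derivation:
Tracking allowed requests in the window:
  req#1 t=0s: ALLOW
  req#2 t=1s: ALLOW
  req#3 t=1s: ALLOW
  req#4 t=3s: ALLOW
  req#5 t=7s: DENY
  req#6 t=7s: DENY
  req#7 t=15s: ALLOW
  req#8 t=15s: ALLOW
  req#9 t=16s: ALLOW
  req#10 t=22s: ALLOW
  req#11 t=28s: ALLOW
  req#12 t=28s: ALLOW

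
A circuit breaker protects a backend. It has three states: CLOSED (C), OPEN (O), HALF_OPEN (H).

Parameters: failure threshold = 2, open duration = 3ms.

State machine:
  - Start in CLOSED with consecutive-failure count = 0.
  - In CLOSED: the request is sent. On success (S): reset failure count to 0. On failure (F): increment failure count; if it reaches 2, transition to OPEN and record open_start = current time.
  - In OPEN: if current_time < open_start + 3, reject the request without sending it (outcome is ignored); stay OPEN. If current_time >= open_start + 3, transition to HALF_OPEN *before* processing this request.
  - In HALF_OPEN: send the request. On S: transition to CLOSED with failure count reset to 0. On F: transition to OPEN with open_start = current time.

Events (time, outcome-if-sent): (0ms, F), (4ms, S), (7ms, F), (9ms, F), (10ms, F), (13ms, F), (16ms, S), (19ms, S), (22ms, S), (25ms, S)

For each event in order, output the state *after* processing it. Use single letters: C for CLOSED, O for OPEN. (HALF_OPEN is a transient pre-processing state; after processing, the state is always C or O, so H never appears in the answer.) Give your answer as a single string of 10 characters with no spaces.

State after each event:
  event#1 t=0ms outcome=F: state=CLOSED
  event#2 t=4ms outcome=S: state=CLOSED
  event#3 t=7ms outcome=F: state=CLOSED
  event#4 t=9ms outcome=F: state=OPEN
  event#5 t=10ms outcome=F: state=OPEN
  event#6 t=13ms outcome=F: state=OPEN
  event#7 t=16ms outcome=S: state=CLOSED
  event#8 t=19ms outcome=S: state=CLOSED
  event#9 t=22ms outcome=S: state=CLOSED
  event#10 t=25ms outcome=S: state=CLOSED

Answer: CCCOOOCCCC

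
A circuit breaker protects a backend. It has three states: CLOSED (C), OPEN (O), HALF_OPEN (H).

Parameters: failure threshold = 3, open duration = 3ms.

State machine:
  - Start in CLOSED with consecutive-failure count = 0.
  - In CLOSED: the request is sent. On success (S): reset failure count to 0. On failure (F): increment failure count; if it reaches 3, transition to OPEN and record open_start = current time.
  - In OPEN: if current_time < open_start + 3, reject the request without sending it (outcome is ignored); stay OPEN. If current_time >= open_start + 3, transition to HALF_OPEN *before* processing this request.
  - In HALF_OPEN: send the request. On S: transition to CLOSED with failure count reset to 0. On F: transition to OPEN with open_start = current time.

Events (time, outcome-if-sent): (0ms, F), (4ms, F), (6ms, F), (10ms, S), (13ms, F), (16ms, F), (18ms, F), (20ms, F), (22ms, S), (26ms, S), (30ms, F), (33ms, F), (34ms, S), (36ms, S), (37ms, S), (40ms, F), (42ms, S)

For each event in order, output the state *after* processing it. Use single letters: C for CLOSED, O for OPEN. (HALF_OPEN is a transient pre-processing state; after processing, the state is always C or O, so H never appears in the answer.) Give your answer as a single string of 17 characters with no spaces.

State after each event:
  event#1 t=0ms outcome=F: state=CLOSED
  event#2 t=4ms outcome=F: state=CLOSED
  event#3 t=6ms outcome=F: state=OPEN
  event#4 t=10ms outcome=S: state=CLOSED
  event#5 t=13ms outcome=F: state=CLOSED
  event#6 t=16ms outcome=F: state=CLOSED
  event#7 t=18ms outcome=F: state=OPEN
  event#8 t=20ms outcome=F: state=OPEN
  event#9 t=22ms outcome=S: state=CLOSED
  event#10 t=26ms outcome=S: state=CLOSED
  event#11 t=30ms outcome=F: state=CLOSED
  event#12 t=33ms outcome=F: state=CLOSED
  event#13 t=34ms outcome=S: state=CLOSED
  event#14 t=36ms outcome=S: state=CLOSED
  event#15 t=37ms outcome=S: state=CLOSED
  event#16 t=40ms outcome=F: state=CLOSED
  event#17 t=42ms outcome=S: state=CLOSED

Answer: CCOCCCOOCCCCCCCCC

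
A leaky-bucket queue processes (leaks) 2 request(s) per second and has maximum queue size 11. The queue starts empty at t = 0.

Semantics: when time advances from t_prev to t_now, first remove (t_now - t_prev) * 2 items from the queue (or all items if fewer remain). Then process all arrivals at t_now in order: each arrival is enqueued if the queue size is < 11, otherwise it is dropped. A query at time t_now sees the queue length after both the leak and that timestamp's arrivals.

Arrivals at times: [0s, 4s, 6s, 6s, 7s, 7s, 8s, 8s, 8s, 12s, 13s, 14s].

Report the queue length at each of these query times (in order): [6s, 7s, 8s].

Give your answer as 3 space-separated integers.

Queue lengths at query times:
  query t=6s: backlog = 2
  query t=7s: backlog = 2
  query t=8s: backlog = 3

Answer: 2 2 3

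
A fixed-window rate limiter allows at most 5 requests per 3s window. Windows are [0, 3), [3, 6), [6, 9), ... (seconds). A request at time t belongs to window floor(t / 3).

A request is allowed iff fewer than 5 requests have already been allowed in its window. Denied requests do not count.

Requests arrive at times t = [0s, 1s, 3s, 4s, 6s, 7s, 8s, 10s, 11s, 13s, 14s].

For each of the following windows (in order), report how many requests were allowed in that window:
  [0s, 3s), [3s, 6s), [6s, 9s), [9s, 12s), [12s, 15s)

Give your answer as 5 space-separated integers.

Processing requests:
  req#1 t=0s (window 0): ALLOW
  req#2 t=1s (window 0): ALLOW
  req#3 t=3s (window 1): ALLOW
  req#4 t=4s (window 1): ALLOW
  req#5 t=6s (window 2): ALLOW
  req#6 t=7s (window 2): ALLOW
  req#7 t=8s (window 2): ALLOW
  req#8 t=10s (window 3): ALLOW
  req#9 t=11s (window 3): ALLOW
  req#10 t=13s (window 4): ALLOW
  req#11 t=14s (window 4): ALLOW

Allowed counts by window: 2 2 3 2 2

Answer: 2 2 3 2 2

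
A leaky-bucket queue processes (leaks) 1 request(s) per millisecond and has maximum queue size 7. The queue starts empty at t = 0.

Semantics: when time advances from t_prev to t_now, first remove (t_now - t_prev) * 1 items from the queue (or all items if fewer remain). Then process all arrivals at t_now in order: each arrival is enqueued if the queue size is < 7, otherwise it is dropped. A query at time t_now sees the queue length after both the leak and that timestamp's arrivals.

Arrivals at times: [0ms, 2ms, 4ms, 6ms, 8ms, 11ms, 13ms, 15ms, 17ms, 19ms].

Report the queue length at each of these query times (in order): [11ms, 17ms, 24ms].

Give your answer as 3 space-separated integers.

Queue lengths at query times:
  query t=11ms: backlog = 1
  query t=17ms: backlog = 1
  query t=24ms: backlog = 0

Answer: 1 1 0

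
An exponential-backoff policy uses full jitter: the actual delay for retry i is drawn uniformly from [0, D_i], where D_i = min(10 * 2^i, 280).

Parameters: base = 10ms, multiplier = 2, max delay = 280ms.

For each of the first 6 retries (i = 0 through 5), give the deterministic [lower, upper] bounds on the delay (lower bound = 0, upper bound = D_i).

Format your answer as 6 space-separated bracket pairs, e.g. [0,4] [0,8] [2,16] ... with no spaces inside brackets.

Answer: [0,10] [0,20] [0,40] [0,80] [0,160] [0,280]

Derivation:
Computing bounds per retry:
  i=0: D_i=min(10*2^0,280)=10, bounds=[0,10]
  i=1: D_i=min(10*2^1,280)=20, bounds=[0,20]
  i=2: D_i=min(10*2^2,280)=40, bounds=[0,40]
  i=3: D_i=min(10*2^3,280)=80, bounds=[0,80]
  i=4: D_i=min(10*2^4,280)=160, bounds=[0,160]
  i=5: D_i=min(10*2^5,280)=280, bounds=[0,280]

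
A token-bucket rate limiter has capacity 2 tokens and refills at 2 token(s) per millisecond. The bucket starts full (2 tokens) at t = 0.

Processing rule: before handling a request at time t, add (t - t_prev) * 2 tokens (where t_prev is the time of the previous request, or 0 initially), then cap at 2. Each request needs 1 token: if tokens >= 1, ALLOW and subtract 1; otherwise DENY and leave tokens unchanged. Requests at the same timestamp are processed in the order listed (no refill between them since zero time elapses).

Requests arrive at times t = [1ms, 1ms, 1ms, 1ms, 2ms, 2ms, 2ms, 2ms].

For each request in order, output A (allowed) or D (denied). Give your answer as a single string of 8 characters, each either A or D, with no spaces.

Answer: AADDAADD

Derivation:
Simulating step by step:
  req#1 t=1ms: ALLOW
  req#2 t=1ms: ALLOW
  req#3 t=1ms: DENY
  req#4 t=1ms: DENY
  req#5 t=2ms: ALLOW
  req#6 t=2ms: ALLOW
  req#7 t=2ms: DENY
  req#8 t=2ms: DENY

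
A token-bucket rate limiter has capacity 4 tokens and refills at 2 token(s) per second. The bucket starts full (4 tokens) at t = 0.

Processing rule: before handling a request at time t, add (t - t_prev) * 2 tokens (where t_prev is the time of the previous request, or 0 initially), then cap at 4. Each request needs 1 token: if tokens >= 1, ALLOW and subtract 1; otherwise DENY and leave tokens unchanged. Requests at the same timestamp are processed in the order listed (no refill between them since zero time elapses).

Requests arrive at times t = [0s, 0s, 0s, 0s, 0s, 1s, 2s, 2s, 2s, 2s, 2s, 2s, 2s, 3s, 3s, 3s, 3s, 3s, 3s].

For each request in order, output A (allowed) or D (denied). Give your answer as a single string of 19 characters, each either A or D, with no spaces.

Simulating step by step:
  req#1 t=0s: ALLOW
  req#2 t=0s: ALLOW
  req#3 t=0s: ALLOW
  req#4 t=0s: ALLOW
  req#5 t=0s: DENY
  req#6 t=1s: ALLOW
  req#7 t=2s: ALLOW
  req#8 t=2s: ALLOW
  req#9 t=2s: ALLOW
  req#10 t=2s: DENY
  req#11 t=2s: DENY
  req#12 t=2s: DENY
  req#13 t=2s: DENY
  req#14 t=3s: ALLOW
  req#15 t=3s: ALLOW
  req#16 t=3s: DENY
  req#17 t=3s: DENY
  req#18 t=3s: DENY
  req#19 t=3s: DENY

Answer: AAAADAAAADDDDAADDDD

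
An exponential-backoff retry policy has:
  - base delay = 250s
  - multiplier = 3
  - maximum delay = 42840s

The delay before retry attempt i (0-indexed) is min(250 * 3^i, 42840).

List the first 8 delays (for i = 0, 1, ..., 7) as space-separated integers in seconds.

Answer: 250 750 2250 6750 20250 42840 42840 42840

Derivation:
Computing each delay:
  i=0: min(250*3^0, 42840) = 250
  i=1: min(250*3^1, 42840) = 750
  i=2: min(250*3^2, 42840) = 2250
  i=3: min(250*3^3, 42840) = 6750
  i=4: min(250*3^4, 42840) = 20250
  i=5: min(250*3^5, 42840) = 42840
  i=6: min(250*3^6, 42840) = 42840
  i=7: min(250*3^7, 42840) = 42840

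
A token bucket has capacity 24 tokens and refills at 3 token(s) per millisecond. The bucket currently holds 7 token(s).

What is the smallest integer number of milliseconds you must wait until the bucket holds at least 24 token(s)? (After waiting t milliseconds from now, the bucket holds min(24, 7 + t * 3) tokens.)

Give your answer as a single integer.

Need 7 + t * 3 >= 24, so t >= 17/3.
Smallest integer t = ceil(17/3) = 6.

Answer: 6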